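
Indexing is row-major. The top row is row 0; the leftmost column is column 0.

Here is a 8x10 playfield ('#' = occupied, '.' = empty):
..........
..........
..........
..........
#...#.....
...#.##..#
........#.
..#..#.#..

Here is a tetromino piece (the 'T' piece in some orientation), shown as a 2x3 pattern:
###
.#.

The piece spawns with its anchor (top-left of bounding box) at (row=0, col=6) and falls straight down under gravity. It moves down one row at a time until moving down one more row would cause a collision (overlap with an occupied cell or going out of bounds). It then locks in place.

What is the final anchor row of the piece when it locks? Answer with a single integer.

Answer: 4

Derivation:
Spawn at (row=0, col=6). Try each row:
  row 0: fits
  row 1: fits
  row 2: fits
  row 3: fits
  row 4: fits
  row 5: blocked -> lock at row 4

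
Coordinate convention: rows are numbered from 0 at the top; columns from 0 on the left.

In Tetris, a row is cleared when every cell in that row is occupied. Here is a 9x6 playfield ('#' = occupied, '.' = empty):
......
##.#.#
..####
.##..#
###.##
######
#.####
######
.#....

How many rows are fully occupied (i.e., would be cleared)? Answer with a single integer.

Check each row:
  row 0: 6 empty cells -> not full
  row 1: 2 empty cells -> not full
  row 2: 2 empty cells -> not full
  row 3: 3 empty cells -> not full
  row 4: 1 empty cell -> not full
  row 5: 0 empty cells -> FULL (clear)
  row 6: 1 empty cell -> not full
  row 7: 0 empty cells -> FULL (clear)
  row 8: 5 empty cells -> not full
Total rows cleared: 2

Answer: 2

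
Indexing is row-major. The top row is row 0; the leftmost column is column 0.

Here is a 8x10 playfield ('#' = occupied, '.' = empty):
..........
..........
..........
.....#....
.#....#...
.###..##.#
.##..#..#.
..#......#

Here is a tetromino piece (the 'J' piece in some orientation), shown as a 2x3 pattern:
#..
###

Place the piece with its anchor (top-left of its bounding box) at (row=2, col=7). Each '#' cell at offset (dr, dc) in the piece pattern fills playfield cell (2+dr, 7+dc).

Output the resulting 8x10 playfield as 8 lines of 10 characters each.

Answer: ..........
..........
.......#..
.....#.###
.#....#...
.###..##.#
.##..#..#.
..#......#

Derivation:
Fill (2+0,7+0) = (2,7)
Fill (2+1,7+0) = (3,7)
Fill (2+1,7+1) = (3,8)
Fill (2+1,7+2) = (3,9)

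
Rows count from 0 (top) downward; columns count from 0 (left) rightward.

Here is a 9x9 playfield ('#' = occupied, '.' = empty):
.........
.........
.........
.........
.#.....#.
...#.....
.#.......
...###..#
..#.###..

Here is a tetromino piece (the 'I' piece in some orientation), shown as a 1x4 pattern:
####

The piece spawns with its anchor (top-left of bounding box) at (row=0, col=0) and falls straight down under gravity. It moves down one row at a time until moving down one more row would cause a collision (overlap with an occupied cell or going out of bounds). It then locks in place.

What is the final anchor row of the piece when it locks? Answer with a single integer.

Spawn at (row=0, col=0). Try each row:
  row 0: fits
  row 1: fits
  row 2: fits
  row 3: fits
  row 4: blocked -> lock at row 3

Answer: 3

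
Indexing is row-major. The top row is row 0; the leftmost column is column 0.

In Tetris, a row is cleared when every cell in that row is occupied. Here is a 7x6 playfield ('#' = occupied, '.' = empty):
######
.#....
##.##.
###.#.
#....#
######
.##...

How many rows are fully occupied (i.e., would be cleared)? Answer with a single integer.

Check each row:
  row 0: 0 empty cells -> FULL (clear)
  row 1: 5 empty cells -> not full
  row 2: 2 empty cells -> not full
  row 3: 2 empty cells -> not full
  row 4: 4 empty cells -> not full
  row 5: 0 empty cells -> FULL (clear)
  row 6: 4 empty cells -> not full
Total rows cleared: 2

Answer: 2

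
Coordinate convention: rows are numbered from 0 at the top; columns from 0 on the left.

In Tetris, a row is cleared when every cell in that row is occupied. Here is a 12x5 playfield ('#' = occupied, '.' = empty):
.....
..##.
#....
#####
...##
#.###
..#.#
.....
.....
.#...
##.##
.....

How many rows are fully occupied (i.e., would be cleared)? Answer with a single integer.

Check each row:
  row 0: 5 empty cells -> not full
  row 1: 3 empty cells -> not full
  row 2: 4 empty cells -> not full
  row 3: 0 empty cells -> FULL (clear)
  row 4: 3 empty cells -> not full
  row 5: 1 empty cell -> not full
  row 6: 3 empty cells -> not full
  row 7: 5 empty cells -> not full
  row 8: 5 empty cells -> not full
  row 9: 4 empty cells -> not full
  row 10: 1 empty cell -> not full
  row 11: 5 empty cells -> not full
Total rows cleared: 1

Answer: 1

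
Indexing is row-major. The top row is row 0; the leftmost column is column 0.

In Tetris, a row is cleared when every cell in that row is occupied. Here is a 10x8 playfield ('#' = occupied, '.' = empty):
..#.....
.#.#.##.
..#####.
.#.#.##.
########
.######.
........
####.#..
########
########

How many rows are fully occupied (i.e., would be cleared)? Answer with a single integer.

Answer: 3

Derivation:
Check each row:
  row 0: 7 empty cells -> not full
  row 1: 4 empty cells -> not full
  row 2: 3 empty cells -> not full
  row 3: 4 empty cells -> not full
  row 4: 0 empty cells -> FULL (clear)
  row 5: 2 empty cells -> not full
  row 6: 8 empty cells -> not full
  row 7: 3 empty cells -> not full
  row 8: 0 empty cells -> FULL (clear)
  row 9: 0 empty cells -> FULL (clear)
Total rows cleared: 3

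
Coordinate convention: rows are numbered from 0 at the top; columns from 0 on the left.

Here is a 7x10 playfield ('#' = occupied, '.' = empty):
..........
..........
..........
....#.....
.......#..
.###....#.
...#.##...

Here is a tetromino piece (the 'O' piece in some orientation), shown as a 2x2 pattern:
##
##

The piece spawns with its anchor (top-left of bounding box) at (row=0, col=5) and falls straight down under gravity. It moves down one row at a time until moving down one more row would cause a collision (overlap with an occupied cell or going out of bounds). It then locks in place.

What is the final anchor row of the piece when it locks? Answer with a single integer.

Answer: 4

Derivation:
Spawn at (row=0, col=5). Try each row:
  row 0: fits
  row 1: fits
  row 2: fits
  row 3: fits
  row 4: fits
  row 5: blocked -> lock at row 4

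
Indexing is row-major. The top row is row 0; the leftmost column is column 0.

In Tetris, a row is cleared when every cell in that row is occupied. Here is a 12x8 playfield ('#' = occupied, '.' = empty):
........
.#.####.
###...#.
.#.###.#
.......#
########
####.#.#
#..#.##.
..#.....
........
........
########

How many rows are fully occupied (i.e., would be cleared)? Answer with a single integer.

Answer: 2

Derivation:
Check each row:
  row 0: 8 empty cells -> not full
  row 1: 3 empty cells -> not full
  row 2: 4 empty cells -> not full
  row 3: 3 empty cells -> not full
  row 4: 7 empty cells -> not full
  row 5: 0 empty cells -> FULL (clear)
  row 6: 2 empty cells -> not full
  row 7: 4 empty cells -> not full
  row 8: 7 empty cells -> not full
  row 9: 8 empty cells -> not full
  row 10: 8 empty cells -> not full
  row 11: 0 empty cells -> FULL (clear)
Total rows cleared: 2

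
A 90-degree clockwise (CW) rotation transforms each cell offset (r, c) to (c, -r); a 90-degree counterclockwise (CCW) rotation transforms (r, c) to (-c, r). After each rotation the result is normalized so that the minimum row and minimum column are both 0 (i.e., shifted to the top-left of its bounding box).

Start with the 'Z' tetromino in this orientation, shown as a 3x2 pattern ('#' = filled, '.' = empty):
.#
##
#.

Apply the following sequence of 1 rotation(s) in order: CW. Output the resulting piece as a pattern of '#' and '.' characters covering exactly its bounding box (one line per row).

Answer: ##.
.##

Derivation:
Start:
.#
##
#.
After rotation 1 (CW):
##.
.##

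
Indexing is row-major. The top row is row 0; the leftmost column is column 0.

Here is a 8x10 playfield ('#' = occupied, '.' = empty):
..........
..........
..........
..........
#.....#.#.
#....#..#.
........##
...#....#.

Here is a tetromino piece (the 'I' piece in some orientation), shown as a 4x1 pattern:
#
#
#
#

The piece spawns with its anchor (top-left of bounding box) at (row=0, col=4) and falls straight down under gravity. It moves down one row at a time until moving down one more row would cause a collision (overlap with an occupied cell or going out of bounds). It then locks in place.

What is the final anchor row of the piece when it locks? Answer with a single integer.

Answer: 4

Derivation:
Spawn at (row=0, col=4). Try each row:
  row 0: fits
  row 1: fits
  row 2: fits
  row 3: fits
  row 4: fits
  row 5: blocked -> lock at row 4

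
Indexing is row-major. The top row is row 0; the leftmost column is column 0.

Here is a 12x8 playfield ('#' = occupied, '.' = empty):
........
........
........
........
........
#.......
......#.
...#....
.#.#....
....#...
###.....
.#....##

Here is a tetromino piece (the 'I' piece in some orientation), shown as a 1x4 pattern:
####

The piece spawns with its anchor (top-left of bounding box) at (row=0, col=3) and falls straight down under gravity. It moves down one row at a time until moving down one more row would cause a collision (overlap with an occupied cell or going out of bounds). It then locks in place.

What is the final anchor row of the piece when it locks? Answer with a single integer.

Answer: 5

Derivation:
Spawn at (row=0, col=3). Try each row:
  row 0: fits
  row 1: fits
  row 2: fits
  row 3: fits
  row 4: fits
  row 5: fits
  row 6: blocked -> lock at row 5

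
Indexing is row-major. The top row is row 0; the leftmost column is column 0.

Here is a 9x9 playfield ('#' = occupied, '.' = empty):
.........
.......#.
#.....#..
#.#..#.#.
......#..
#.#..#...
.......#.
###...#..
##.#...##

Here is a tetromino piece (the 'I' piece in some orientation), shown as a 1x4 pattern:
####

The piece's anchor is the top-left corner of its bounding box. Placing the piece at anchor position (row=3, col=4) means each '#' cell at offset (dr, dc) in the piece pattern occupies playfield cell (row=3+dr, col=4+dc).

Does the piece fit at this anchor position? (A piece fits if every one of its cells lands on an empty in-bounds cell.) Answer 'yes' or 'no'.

Answer: no

Derivation:
Check each piece cell at anchor (3, 4):
  offset (0,0) -> (3,4): empty -> OK
  offset (0,1) -> (3,5): occupied ('#') -> FAIL
  offset (0,2) -> (3,6): empty -> OK
  offset (0,3) -> (3,7): occupied ('#') -> FAIL
All cells valid: no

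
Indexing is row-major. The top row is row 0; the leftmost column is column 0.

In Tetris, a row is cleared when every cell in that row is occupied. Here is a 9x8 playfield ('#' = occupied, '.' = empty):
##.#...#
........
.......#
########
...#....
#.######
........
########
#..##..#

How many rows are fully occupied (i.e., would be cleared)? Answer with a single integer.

Check each row:
  row 0: 4 empty cells -> not full
  row 1: 8 empty cells -> not full
  row 2: 7 empty cells -> not full
  row 3: 0 empty cells -> FULL (clear)
  row 4: 7 empty cells -> not full
  row 5: 1 empty cell -> not full
  row 6: 8 empty cells -> not full
  row 7: 0 empty cells -> FULL (clear)
  row 8: 4 empty cells -> not full
Total rows cleared: 2

Answer: 2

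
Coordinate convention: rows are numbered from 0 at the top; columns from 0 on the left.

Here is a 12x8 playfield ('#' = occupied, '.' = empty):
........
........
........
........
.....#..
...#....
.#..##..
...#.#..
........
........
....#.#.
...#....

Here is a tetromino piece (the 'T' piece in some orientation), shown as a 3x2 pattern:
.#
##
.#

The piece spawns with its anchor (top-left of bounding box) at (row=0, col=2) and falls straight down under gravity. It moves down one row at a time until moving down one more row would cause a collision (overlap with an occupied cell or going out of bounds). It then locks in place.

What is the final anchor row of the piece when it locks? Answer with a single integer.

Answer: 2

Derivation:
Spawn at (row=0, col=2). Try each row:
  row 0: fits
  row 1: fits
  row 2: fits
  row 3: blocked -> lock at row 2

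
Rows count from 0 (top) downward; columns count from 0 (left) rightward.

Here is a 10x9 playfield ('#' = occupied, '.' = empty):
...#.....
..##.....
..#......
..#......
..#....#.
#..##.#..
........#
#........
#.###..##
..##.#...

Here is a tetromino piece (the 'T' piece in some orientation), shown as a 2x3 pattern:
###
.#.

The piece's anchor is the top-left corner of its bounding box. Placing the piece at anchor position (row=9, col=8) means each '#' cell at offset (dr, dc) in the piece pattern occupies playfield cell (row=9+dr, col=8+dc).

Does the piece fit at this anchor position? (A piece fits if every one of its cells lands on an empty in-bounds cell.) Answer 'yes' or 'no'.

Check each piece cell at anchor (9, 8):
  offset (0,0) -> (9,8): empty -> OK
  offset (0,1) -> (9,9): out of bounds -> FAIL
  offset (0,2) -> (9,10): out of bounds -> FAIL
  offset (1,1) -> (10,9): out of bounds -> FAIL
All cells valid: no

Answer: no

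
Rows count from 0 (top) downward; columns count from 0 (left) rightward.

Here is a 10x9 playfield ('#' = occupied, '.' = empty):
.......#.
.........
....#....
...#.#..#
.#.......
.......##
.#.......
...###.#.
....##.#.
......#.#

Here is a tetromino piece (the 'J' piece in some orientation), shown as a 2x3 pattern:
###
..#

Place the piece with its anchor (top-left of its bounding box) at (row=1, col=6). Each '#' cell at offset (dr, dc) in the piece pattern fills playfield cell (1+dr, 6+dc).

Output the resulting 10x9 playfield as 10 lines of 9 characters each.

Fill (1+0,6+0) = (1,6)
Fill (1+0,6+1) = (1,7)
Fill (1+0,6+2) = (1,8)
Fill (1+1,6+2) = (2,8)

Answer: .......#.
......###
....#...#
...#.#..#
.#.......
.......##
.#.......
...###.#.
....##.#.
......#.#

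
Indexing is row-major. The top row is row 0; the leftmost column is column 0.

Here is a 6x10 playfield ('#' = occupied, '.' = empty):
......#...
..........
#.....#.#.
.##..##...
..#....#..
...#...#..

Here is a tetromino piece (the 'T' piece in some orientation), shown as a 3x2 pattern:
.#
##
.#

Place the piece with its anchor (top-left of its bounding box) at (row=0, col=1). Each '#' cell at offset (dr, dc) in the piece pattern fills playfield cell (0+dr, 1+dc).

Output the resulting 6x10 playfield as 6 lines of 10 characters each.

Fill (0+0,1+1) = (0,2)
Fill (0+1,1+0) = (1,1)
Fill (0+1,1+1) = (1,2)
Fill (0+2,1+1) = (2,2)

Answer: ..#...#...
.##.......
#.#...#.#.
.##..##...
..#....#..
...#...#..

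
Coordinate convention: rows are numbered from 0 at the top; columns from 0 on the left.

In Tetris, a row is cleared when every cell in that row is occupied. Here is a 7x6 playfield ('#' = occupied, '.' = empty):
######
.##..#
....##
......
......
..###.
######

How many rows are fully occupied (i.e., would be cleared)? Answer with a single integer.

Answer: 2

Derivation:
Check each row:
  row 0: 0 empty cells -> FULL (clear)
  row 1: 3 empty cells -> not full
  row 2: 4 empty cells -> not full
  row 3: 6 empty cells -> not full
  row 4: 6 empty cells -> not full
  row 5: 3 empty cells -> not full
  row 6: 0 empty cells -> FULL (clear)
Total rows cleared: 2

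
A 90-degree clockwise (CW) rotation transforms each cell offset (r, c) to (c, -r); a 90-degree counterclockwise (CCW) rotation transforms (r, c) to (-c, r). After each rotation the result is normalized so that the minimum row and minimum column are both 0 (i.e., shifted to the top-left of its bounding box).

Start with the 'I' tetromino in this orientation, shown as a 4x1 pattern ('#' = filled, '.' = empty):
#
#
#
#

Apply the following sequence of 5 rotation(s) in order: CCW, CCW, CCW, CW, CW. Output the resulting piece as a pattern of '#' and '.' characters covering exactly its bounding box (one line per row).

Answer: ####

Derivation:
Start:
#
#
#
#
After rotation 1 (CCW):
####
After rotation 2 (CCW):
#
#
#
#
After rotation 3 (CCW):
####
After rotation 4 (CW):
#
#
#
#
After rotation 5 (CW):
####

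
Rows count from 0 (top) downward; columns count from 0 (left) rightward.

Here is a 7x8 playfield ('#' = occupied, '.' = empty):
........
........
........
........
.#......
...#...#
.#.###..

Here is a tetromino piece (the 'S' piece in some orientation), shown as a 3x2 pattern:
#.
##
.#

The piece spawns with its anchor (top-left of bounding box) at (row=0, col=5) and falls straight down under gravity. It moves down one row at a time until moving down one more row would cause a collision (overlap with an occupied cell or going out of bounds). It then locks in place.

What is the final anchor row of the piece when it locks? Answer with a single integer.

Spawn at (row=0, col=5). Try each row:
  row 0: fits
  row 1: fits
  row 2: fits
  row 3: fits
  row 4: fits
  row 5: blocked -> lock at row 4

Answer: 4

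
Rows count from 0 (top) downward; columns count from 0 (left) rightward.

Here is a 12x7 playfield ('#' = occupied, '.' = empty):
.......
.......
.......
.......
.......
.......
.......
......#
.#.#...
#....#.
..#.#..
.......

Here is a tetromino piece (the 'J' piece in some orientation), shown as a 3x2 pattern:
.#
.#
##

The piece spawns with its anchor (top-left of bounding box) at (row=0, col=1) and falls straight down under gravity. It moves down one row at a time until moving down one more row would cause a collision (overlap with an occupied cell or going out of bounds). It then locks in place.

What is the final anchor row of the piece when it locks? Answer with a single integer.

Spawn at (row=0, col=1). Try each row:
  row 0: fits
  row 1: fits
  row 2: fits
  row 3: fits
  row 4: fits
  row 5: fits
  row 6: blocked -> lock at row 5

Answer: 5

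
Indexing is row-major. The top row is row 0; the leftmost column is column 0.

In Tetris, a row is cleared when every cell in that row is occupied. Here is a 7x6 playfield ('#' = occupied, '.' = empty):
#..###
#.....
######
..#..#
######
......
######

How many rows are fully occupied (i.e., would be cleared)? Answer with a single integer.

Check each row:
  row 0: 2 empty cells -> not full
  row 1: 5 empty cells -> not full
  row 2: 0 empty cells -> FULL (clear)
  row 3: 4 empty cells -> not full
  row 4: 0 empty cells -> FULL (clear)
  row 5: 6 empty cells -> not full
  row 6: 0 empty cells -> FULL (clear)
Total rows cleared: 3

Answer: 3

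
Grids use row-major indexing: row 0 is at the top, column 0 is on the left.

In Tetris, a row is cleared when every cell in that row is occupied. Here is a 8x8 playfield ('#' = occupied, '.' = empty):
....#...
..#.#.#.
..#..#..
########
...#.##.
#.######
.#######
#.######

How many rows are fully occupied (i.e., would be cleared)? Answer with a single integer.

Check each row:
  row 0: 7 empty cells -> not full
  row 1: 5 empty cells -> not full
  row 2: 6 empty cells -> not full
  row 3: 0 empty cells -> FULL (clear)
  row 4: 5 empty cells -> not full
  row 5: 1 empty cell -> not full
  row 6: 1 empty cell -> not full
  row 7: 1 empty cell -> not full
Total rows cleared: 1

Answer: 1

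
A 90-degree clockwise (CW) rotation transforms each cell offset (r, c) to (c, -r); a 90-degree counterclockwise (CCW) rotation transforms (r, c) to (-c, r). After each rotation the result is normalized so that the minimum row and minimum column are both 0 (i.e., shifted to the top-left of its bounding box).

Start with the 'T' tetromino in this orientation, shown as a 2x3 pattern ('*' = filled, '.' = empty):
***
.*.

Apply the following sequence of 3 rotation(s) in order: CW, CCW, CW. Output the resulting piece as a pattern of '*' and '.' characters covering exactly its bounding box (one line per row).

Answer: .*
**
.*

Derivation:
Start:
***
.*.
After rotation 1 (CW):
.*
**
.*
After rotation 2 (CCW):
***
.*.
After rotation 3 (CW):
.*
**
.*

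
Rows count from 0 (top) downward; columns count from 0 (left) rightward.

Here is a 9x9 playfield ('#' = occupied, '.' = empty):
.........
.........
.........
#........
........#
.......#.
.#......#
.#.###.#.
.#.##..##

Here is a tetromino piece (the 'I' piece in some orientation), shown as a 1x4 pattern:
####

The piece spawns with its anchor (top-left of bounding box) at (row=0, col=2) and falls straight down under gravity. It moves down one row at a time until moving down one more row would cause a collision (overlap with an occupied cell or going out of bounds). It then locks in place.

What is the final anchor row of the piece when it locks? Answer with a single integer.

Spawn at (row=0, col=2). Try each row:
  row 0: fits
  row 1: fits
  row 2: fits
  row 3: fits
  row 4: fits
  row 5: fits
  row 6: fits
  row 7: blocked -> lock at row 6

Answer: 6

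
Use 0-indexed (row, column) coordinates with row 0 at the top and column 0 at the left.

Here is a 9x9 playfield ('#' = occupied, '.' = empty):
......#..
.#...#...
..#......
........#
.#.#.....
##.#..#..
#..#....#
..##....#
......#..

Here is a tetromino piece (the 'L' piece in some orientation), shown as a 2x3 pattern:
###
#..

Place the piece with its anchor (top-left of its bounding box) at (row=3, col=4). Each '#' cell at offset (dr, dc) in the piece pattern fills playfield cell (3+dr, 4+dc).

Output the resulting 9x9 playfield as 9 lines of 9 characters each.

Fill (3+0,4+0) = (3,4)
Fill (3+0,4+1) = (3,5)
Fill (3+0,4+2) = (3,6)
Fill (3+1,4+0) = (4,4)

Answer: ......#..
.#...#...
..#......
....###.#
.#.##....
##.#..#..
#..#....#
..##....#
......#..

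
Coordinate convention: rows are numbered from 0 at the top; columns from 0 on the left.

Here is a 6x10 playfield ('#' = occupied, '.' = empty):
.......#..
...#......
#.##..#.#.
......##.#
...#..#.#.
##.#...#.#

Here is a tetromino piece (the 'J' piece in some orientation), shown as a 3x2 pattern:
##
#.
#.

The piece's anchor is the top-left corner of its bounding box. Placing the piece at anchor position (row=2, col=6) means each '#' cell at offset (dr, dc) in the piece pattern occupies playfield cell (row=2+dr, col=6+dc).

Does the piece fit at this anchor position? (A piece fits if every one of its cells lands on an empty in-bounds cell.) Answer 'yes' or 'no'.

Check each piece cell at anchor (2, 6):
  offset (0,0) -> (2,6): occupied ('#') -> FAIL
  offset (0,1) -> (2,7): empty -> OK
  offset (1,0) -> (3,6): occupied ('#') -> FAIL
  offset (2,0) -> (4,6): occupied ('#') -> FAIL
All cells valid: no

Answer: no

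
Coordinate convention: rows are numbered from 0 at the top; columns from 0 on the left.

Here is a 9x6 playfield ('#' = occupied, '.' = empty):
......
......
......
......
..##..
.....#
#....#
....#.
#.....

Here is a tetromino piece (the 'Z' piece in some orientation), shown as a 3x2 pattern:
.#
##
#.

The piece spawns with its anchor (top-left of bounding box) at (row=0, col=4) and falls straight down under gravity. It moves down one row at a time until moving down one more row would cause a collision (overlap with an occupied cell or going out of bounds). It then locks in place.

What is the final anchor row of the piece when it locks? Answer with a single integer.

Spawn at (row=0, col=4). Try each row:
  row 0: fits
  row 1: fits
  row 2: fits
  row 3: fits
  row 4: blocked -> lock at row 3

Answer: 3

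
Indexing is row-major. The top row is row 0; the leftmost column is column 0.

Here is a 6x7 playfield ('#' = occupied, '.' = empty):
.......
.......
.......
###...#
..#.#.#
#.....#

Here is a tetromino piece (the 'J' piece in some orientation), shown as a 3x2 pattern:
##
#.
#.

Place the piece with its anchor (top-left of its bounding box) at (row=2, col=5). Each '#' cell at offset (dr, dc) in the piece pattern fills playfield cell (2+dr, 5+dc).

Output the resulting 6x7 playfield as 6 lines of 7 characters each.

Fill (2+0,5+0) = (2,5)
Fill (2+0,5+1) = (2,6)
Fill (2+1,5+0) = (3,5)
Fill (2+2,5+0) = (4,5)

Answer: .......
.......
.....##
###..##
..#.###
#.....#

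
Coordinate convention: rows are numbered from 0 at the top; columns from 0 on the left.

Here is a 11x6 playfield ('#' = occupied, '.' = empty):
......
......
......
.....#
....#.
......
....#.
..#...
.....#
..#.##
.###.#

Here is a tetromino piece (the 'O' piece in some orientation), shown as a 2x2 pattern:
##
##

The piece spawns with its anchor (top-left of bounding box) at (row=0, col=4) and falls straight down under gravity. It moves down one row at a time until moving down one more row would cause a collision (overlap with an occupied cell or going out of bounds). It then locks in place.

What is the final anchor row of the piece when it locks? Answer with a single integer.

Spawn at (row=0, col=4). Try each row:
  row 0: fits
  row 1: fits
  row 2: blocked -> lock at row 1

Answer: 1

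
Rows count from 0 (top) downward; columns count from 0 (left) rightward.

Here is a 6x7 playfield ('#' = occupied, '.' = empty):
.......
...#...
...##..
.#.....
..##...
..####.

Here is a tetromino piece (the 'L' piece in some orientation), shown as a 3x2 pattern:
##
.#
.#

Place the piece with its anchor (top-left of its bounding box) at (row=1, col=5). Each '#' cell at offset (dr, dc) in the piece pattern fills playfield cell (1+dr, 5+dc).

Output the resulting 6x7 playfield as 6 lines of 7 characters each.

Fill (1+0,5+0) = (1,5)
Fill (1+0,5+1) = (1,6)
Fill (1+1,5+1) = (2,6)
Fill (1+2,5+1) = (3,6)

Answer: .......
...#.##
...##.#
.#....#
..##...
..####.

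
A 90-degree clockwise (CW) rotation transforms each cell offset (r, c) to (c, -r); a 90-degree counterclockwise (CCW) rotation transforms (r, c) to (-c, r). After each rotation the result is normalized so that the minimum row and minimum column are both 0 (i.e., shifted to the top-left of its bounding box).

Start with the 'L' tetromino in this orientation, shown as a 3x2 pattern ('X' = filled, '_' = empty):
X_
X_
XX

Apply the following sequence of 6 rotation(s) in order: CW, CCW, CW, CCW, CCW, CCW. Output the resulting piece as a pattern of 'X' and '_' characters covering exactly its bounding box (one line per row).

Answer: XX
_X
_X

Derivation:
Start:
X_
X_
XX
After rotation 1 (CW):
XXX
X__
After rotation 2 (CCW):
X_
X_
XX
After rotation 3 (CW):
XXX
X__
After rotation 4 (CCW):
X_
X_
XX
After rotation 5 (CCW):
__X
XXX
After rotation 6 (CCW):
XX
_X
_X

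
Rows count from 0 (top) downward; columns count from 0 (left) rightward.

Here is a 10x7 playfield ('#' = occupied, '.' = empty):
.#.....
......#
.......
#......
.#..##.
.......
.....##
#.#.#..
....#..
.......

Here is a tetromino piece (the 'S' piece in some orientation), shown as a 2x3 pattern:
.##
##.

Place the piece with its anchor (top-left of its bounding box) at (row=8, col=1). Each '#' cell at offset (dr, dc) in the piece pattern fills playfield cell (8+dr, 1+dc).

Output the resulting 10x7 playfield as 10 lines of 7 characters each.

Answer: .#.....
......#
.......
#......
.#..##.
.......
.....##
#.#.#..
..###..
.##....

Derivation:
Fill (8+0,1+1) = (8,2)
Fill (8+0,1+2) = (8,3)
Fill (8+1,1+0) = (9,1)
Fill (8+1,1+1) = (9,2)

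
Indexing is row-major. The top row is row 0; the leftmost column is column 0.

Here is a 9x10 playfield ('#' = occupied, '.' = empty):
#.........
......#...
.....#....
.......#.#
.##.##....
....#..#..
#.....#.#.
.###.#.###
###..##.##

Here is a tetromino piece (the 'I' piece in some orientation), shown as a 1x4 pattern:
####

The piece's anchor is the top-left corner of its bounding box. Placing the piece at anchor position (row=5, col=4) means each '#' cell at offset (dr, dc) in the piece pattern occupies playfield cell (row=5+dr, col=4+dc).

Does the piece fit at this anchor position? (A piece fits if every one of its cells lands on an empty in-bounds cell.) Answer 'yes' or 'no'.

Check each piece cell at anchor (5, 4):
  offset (0,0) -> (5,4): occupied ('#') -> FAIL
  offset (0,1) -> (5,5): empty -> OK
  offset (0,2) -> (5,6): empty -> OK
  offset (0,3) -> (5,7): occupied ('#') -> FAIL
All cells valid: no

Answer: no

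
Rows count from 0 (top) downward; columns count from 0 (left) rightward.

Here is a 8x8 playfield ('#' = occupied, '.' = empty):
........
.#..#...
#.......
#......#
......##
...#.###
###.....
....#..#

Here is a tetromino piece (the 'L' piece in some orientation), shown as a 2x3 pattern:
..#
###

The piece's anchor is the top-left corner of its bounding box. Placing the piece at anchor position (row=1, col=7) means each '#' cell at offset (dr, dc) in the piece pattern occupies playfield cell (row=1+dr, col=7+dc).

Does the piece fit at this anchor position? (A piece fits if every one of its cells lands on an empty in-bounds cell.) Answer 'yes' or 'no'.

Answer: no

Derivation:
Check each piece cell at anchor (1, 7):
  offset (0,2) -> (1,9): out of bounds -> FAIL
  offset (1,0) -> (2,7): empty -> OK
  offset (1,1) -> (2,8): out of bounds -> FAIL
  offset (1,2) -> (2,9): out of bounds -> FAIL
All cells valid: no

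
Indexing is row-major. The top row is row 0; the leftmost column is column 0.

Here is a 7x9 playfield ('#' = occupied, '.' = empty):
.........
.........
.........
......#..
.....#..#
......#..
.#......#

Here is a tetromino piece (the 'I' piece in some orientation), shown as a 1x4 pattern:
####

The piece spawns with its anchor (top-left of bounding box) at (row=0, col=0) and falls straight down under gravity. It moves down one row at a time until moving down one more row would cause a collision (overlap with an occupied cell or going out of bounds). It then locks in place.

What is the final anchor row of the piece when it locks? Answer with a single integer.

Spawn at (row=0, col=0). Try each row:
  row 0: fits
  row 1: fits
  row 2: fits
  row 3: fits
  row 4: fits
  row 5: fits
  row 6: blocked -> lock at row 5

Answer: 5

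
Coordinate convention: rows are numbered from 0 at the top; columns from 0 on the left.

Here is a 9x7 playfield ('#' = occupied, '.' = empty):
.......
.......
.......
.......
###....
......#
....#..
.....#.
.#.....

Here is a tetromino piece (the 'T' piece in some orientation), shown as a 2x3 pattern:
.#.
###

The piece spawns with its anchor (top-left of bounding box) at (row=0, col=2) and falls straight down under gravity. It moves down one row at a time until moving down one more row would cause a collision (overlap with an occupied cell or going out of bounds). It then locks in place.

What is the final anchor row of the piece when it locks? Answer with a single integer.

Spawn at (row=0, col=2). Try each row:
  row 0: fits
  row 1: fits
  row 2: fits
  row 3: blocked -> lock at row 2

Answer: 2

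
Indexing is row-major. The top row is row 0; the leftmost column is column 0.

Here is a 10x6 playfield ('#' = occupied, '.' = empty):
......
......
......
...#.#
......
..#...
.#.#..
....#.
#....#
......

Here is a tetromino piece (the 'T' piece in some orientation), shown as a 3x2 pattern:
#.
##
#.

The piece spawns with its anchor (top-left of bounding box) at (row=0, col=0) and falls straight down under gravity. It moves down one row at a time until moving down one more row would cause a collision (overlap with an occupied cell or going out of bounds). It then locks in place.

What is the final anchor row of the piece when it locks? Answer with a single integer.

Spawn at (row=0, col=0). Try each row:
  row 0: fits
  row 1: fits
  row 2: fits
  row 3: fits
  row 4: fits
  row 5: blocked -> lock at row 4

Answer: 4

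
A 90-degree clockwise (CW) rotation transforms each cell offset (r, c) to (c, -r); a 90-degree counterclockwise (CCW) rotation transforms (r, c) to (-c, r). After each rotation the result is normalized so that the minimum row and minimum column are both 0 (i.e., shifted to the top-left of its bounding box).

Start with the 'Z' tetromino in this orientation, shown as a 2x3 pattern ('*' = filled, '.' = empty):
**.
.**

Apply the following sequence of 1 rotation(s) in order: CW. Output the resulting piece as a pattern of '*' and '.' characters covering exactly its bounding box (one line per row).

Answer: .*
**
*.

Derivation:
Start:
**.
.**
After rotation 1 (CW):
.*
**
*.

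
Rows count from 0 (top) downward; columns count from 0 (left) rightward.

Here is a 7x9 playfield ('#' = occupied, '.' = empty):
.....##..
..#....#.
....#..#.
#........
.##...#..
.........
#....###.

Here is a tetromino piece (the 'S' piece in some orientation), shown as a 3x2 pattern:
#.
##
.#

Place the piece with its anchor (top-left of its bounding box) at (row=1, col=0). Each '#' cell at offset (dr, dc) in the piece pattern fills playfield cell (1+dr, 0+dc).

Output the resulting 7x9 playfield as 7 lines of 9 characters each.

Fill (1+0,0+0) = (1,0)
Fill (1+1,0+0) = (2,0)
Fill (1+1,0+1) = (2,1)
Fill (1+2,0+1) = (3,1)

Answer: .....##..
#.#....#.
##..#..#.
##.......
.##...#..
.........
#....###.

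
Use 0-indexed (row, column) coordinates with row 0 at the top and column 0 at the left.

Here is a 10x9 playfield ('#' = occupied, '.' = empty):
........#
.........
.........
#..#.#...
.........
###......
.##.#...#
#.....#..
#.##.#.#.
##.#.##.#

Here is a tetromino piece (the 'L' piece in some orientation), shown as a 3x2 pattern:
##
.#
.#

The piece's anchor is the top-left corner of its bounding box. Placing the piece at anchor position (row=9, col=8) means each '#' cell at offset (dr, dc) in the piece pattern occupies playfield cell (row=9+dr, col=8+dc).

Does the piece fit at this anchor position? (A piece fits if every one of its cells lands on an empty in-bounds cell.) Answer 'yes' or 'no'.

Answer: no

Derivation:
Check each piece cell at anchor (9, 8):
  offset (0,0) -> (9,8): occupied ('#') -> FAIL
  offset (0,1) -> (9,9): out of bounds -> FAIL
  offset (1,1) -> (10,9): out of bounds -> FAIL
  offset (2,1) -> (11,9): out of bounds -> FAIL
All cells valid: no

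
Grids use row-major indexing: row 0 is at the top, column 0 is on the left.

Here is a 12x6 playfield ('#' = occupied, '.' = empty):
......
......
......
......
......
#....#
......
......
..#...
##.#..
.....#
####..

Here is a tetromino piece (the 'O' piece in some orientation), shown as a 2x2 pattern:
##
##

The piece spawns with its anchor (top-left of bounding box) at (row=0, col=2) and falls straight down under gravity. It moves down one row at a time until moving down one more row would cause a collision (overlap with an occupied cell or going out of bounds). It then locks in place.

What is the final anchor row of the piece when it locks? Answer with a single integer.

Spawn at (row=0, col=2). Try each row:
  row 0: fits
  row 1: fits
  row 2: fits
  row 3: fits
  row 4: fits
  row 5: fits
  row 6: fits
  row 7: blocked -> lock at row 6

Answer: 6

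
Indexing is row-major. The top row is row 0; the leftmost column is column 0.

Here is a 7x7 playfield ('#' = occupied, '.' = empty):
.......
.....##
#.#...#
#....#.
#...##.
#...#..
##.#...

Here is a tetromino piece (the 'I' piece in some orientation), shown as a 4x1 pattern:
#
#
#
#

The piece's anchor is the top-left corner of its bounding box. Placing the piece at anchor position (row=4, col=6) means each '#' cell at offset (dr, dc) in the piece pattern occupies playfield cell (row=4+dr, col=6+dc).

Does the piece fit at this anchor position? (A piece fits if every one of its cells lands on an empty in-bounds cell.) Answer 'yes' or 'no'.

Check each piece cell at anchor (4, 6):
  offset (0,0) -> (4,6): empty -> OK
  offset (1,0) -> (5,6): empty -> OK
  offset (2,0) -> (6,6): empty -> OK
  offset (3,0) -> (7,6): out of bounds -> FAIL
All cells valid: no

Answer: no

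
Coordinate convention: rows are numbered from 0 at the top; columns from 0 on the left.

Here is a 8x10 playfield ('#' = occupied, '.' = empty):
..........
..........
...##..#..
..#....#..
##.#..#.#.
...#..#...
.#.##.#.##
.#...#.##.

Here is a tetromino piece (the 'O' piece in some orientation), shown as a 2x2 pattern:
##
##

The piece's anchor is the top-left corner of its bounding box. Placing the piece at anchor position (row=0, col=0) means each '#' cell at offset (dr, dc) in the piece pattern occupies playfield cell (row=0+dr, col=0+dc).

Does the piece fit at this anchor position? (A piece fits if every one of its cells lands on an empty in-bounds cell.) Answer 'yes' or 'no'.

Answer: yes

Derivation:
Check each piece cell at anchor (0, 0):
  offset (0,0) -> (0,0): empty -> OK
  offset (0,1) -> (0,1): empty -> OK
  offset (1,0) -> (1,0): empty -> OK
  offset (1,1) -> (1,1): empty -> OK
All cells valid: yes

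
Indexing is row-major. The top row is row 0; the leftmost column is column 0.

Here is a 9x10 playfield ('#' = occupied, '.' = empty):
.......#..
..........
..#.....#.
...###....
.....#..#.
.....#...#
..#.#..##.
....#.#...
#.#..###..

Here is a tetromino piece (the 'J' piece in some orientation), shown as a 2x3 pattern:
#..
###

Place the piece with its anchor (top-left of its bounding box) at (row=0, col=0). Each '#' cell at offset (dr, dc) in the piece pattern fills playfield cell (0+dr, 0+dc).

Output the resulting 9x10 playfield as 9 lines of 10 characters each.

Fill (0+0,0+0) = (0,0)
Fill (0+1,0+0) = (1,0)
Fill (0+1,0+1) = (1,1)
Fill (0+1,0+2) = (1,2)

Answer: #......#..
###.......
..#.....#.
...###....
.....#..#.
.....#...#
..#.#..##.
....#.#...
#.#..###..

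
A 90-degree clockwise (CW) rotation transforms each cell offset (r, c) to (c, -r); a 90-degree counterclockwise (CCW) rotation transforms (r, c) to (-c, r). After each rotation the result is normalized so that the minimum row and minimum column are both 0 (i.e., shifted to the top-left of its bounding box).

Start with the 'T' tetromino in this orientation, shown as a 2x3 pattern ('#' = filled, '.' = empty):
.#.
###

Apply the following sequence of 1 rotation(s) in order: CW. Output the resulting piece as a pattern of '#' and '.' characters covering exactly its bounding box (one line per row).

Answer: #.
##
#.

Derivation:
Start:
.#.
###
After rotation 1 (CW):
#.
##
#.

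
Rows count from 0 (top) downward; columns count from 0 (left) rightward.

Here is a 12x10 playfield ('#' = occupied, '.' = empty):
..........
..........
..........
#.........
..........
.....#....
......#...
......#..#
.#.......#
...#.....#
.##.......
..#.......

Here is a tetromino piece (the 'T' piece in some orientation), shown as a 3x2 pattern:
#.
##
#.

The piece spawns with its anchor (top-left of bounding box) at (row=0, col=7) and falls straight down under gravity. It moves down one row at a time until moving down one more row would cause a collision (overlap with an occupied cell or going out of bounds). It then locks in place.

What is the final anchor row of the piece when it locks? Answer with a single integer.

Answer: 9

Derivation:
Spawn at (row=0, col=7). Try each row:
  row 0: fits
  row 1: fits
  row 2: fits
  row 3: fits
  row 4: fits
  row 5: fits
  row 6: fits
  row 7: fits
  row 8: fits
  row 9: fits
  row 10: blocked -> lock at row 9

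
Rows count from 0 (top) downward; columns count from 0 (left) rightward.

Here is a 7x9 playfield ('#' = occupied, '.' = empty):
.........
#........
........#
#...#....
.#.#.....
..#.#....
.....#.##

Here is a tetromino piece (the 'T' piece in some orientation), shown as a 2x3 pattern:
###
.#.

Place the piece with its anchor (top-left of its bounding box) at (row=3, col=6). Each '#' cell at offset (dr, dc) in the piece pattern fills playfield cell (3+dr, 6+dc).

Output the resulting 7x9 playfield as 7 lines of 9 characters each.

Fill (3+0,6+0) = (3,6)
Fill (3+0,6+1) = (3,7)
Fill (3+0,6+2) = (3,8)
Fill (3+1,6+1) = (4,7)

Answer: .........
#........
........#
#...#.###
.#.#...#.
..#.#....
.....#.##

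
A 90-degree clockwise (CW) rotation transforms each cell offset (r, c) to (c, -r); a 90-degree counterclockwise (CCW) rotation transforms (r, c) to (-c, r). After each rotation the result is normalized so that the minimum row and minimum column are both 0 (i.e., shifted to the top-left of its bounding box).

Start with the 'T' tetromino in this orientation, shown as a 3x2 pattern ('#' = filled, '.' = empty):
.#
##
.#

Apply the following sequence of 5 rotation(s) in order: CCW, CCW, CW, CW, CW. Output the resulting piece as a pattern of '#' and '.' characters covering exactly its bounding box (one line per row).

Answer: .#.
###

Derivation:
Start:
.#
##
.#
After rotation 1 (CCW):
###
.#.
After rotation 2 (CCW):
#.
##
#.
After rotation 3 (CW):
###
.#.
After rotation 4 (CW):
.#
##
.#
After rotation 5 (CW):
.#.
###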